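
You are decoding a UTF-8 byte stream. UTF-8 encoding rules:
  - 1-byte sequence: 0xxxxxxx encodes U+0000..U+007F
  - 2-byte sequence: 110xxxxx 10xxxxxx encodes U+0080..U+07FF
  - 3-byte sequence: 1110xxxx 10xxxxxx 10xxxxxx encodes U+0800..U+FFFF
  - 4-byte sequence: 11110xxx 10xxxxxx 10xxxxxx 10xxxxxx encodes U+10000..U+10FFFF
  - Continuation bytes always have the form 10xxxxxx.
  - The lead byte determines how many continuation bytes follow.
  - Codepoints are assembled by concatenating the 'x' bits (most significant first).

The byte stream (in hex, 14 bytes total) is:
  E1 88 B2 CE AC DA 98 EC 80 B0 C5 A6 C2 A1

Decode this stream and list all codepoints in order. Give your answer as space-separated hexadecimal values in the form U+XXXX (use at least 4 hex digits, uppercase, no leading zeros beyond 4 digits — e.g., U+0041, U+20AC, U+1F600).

Answer: U+1232 U+03AC U+0698 U+C030 U+0166 U+00A1

Derivation:
Byte[0]=E1: 3-byte lead, need 2 cont bytes. acc=0x1
Byte[1]=88: continuation. acc=(acc<<6)|0x08=0x48
Byte[2]=B2: continuation. acc=(acc<<6)|0x32=0x1232
Completed: cp=U+1232 (starts at byte 0)
Byte[3]=CE: 2-byte lead, need 1 cont bytes. acc=0xE
Byte[4]=AC: continuation. acc=(acc<<6)|0x2C=0x3AC
Completed: cp=U+03AC (starts at byte 3)
Byte[5]=DA: 2-byte lead, need 1 cont bytes. acc=0x1A
Byte[6]=98: continuation. acc=(acc<<6)|0x18=0x698
Completed: cp=U+0698 (starts at byte 5)
Byte[7]=EC: 3-byte lead, need 2 cont bytes. acc=0xC
Byte[8]=80: continuation. acc=(acc<<6)|0x00=0x300
Byte[9]=B0: continuation. acc=(acc<<6)|0x30=0xC030
Completed: cp=U+C030 (starts at byte 7)
Byte[10]=C5: 2-byte lead, need 1 cont bytes. acc=0x5
Byte[11]=A6: continuation. acc=(acc<<6)|0x26=0x166
Completed: cp=U+0166 (starts at byte 10)
Byte[12]=C2: 2-byte lead, need 1 cont bytes. acc=0x2
Byte[13]=A1: continuation. acc=(acc<<6)|0x21=0xA1
Completed: cp=U+00A1 (starts at byte 12)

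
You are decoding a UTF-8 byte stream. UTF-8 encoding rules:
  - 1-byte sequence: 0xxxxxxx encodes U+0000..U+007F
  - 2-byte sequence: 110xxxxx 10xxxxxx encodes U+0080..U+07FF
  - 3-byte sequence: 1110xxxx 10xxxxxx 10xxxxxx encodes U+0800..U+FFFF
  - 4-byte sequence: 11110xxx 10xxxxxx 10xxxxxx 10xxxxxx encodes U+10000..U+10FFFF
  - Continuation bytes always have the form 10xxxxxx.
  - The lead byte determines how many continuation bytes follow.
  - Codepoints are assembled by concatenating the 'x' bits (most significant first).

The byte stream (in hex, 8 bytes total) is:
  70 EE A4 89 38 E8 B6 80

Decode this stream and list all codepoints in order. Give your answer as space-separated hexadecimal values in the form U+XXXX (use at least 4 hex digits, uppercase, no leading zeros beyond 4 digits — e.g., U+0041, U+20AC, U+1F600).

Answer: U+0070 U+E909 U+0038 U+8D80

Derivation:
Byte[0]=70: 1-byte ASCII. cp=U+0070
Byte[1]=EE: 3-byte lead, need 2 cont bytes. acc=0xE
Byte[2]=A4: continuation. acc=(acc<<6)|0x24=0x3A4
Byte[3]=89: continuation. acc=(acc<<6)|0x09=0xE909
Completed: cp=U+E909 (starts at byte 1)
Byte[4]=38: 1-byte ASCII. cp=U+0038
Byte[5]=E8: 3-byte lead, need 2 cont bytes. acc=0x8
Byte[6]=B6: continuation. acc=(acc<<6)|0x36=0x236
Byte[7]=80: continuation. acc=(acc<<6)|0x00=0x8D80
Completed: cp=U+8D80 (starts at byte 5)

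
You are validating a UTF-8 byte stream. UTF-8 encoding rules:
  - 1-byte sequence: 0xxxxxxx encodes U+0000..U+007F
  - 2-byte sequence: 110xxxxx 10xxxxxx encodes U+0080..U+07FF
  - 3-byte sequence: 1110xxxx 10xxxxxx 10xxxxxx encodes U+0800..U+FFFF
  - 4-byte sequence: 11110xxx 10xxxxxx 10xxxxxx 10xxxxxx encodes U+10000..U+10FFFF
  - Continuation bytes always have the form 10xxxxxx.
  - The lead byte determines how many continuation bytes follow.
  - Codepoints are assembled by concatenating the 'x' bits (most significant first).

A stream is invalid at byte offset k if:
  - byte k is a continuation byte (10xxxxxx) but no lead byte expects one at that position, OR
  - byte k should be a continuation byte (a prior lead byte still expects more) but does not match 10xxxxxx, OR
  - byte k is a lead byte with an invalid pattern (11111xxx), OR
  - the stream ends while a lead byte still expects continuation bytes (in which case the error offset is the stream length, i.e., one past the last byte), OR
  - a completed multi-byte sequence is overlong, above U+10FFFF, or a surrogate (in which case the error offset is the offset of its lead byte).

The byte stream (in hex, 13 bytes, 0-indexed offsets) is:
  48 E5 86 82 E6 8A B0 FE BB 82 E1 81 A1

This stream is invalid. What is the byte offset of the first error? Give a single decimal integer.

Byte[0]=48: 1-byte ASCII. cp=U+0048
Byte[1]=E5: 3-byte lead, need 2 cont bytes. acc=0x5
Byte[2]=86: continuation. acc=(acc<<6)|0x06=0x146
Byte[3]=82: continuation. acc=(acc<<6)|0x02=0x5182
Completed: cp=U+5182 (starts at byte 1)
Byte[4]=E6: 3-byte lead, need 2 cont bytes. acc=0x6
Byte[5]=8A: continuation. acc=(acc<<6)|0x0A=0x18A
Byte[6]=B0: continuation. acc=(acc<<6)|0x30=0x62B0
Completed: cp=U+62B0 (starts at byte 4)
Byte[7]=FE: INVALID lead byte (not 0xxx/110x/1110/11110)

Answer: 7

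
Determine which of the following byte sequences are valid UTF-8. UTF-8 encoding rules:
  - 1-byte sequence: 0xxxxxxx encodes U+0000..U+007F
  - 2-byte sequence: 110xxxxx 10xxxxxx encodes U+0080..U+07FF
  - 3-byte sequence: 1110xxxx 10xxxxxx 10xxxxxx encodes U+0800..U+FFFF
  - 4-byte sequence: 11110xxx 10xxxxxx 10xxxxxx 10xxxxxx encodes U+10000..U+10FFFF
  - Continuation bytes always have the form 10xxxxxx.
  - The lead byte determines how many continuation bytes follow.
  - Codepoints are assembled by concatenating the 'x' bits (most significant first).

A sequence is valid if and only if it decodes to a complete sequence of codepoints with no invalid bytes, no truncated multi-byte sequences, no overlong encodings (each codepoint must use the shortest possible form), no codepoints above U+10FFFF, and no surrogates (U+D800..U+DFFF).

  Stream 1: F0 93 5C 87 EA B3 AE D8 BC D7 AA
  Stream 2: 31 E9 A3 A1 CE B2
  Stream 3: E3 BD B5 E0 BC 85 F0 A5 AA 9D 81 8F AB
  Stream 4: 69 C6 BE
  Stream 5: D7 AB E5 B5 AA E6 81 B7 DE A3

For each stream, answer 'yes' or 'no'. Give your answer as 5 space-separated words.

Answer: no yes no yes yes

Derivation:
Stream 1: error at byte offset 2. INVALID
Stream 2: decodes cleanly. VALID
Stream 3: error at byte offset 10. INVALID
Stream 4: decodes cleanly. VALID
Stream 5: decodes cleanly. VALID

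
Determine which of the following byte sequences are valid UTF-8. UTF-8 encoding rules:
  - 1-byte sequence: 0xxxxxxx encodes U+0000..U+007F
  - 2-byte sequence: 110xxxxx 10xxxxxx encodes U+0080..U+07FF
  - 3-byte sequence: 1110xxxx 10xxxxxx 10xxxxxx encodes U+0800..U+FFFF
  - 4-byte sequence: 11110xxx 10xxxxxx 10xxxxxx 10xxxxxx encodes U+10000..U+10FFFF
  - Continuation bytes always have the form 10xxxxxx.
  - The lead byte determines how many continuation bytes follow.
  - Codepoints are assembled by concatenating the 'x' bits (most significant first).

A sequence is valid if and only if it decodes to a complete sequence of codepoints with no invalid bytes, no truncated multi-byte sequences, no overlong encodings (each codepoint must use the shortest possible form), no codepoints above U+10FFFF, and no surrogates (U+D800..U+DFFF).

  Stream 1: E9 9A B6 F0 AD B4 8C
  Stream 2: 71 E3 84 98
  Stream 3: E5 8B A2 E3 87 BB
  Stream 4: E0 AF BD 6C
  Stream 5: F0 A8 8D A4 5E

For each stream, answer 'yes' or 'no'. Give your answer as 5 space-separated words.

Stream 1: decodes cleanly. VALID
Stream 2: decodes cleanly. VALID
Stream 3: decodes cleanly. VALID
Stream 4: decodes cleanly. VALID
Stream 5: decodes cleanly. VALID

Answer: yes yes yes yes yes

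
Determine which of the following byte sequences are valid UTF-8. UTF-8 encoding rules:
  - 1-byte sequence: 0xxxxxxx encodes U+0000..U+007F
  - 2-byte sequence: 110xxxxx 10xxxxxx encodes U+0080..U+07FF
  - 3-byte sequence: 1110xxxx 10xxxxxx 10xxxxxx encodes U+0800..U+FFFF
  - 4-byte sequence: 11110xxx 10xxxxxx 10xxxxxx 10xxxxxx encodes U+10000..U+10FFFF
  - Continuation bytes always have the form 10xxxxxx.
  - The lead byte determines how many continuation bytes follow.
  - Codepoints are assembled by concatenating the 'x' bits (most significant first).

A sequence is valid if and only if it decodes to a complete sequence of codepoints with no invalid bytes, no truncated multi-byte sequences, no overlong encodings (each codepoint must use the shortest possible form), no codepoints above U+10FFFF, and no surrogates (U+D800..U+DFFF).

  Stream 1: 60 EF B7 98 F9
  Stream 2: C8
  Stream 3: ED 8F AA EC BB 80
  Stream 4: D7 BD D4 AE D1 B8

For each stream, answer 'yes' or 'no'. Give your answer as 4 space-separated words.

Answer: no no yes yes

Derivation:
Stream 1: error at byte offset 4. INVALID
Stream 2: error at byte offset 1. INVALID
Stream 3: decodes cleanly. VALID
Stream 4: decodes cleanly. VALID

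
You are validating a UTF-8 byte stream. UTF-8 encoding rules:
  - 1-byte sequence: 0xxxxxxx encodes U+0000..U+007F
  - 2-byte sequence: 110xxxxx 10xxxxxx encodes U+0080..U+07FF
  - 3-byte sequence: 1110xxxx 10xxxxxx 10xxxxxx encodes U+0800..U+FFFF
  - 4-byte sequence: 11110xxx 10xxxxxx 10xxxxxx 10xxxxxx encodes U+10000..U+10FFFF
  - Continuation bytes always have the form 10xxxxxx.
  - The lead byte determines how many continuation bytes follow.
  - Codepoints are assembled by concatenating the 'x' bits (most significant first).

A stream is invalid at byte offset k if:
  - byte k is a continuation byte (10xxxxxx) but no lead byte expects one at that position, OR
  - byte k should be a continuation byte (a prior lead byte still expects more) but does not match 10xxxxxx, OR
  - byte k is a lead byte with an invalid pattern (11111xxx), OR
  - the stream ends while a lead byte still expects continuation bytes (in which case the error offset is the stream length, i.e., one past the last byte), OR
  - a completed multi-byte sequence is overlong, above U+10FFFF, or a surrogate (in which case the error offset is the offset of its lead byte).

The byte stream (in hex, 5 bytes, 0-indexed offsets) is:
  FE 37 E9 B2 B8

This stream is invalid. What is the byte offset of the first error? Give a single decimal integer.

Byte[0]=FE: INVALID lead byte (not 0xxx/110x/1110/11110)

Answer: 0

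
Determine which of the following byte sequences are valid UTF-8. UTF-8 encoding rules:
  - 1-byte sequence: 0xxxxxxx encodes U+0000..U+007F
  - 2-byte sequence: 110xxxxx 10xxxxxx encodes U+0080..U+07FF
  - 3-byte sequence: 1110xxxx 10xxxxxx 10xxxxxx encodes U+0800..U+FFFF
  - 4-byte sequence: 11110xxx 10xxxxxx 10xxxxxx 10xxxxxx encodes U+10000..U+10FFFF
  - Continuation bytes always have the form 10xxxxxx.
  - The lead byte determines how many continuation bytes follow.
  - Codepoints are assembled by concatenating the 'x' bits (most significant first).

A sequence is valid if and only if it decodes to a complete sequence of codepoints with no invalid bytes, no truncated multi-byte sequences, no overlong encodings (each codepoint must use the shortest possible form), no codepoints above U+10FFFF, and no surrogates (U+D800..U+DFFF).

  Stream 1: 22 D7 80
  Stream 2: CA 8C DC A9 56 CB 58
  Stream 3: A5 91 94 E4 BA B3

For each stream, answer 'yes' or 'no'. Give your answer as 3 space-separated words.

Stream 1: decodes cleanly. VALID
Stream 2: error at byte offset 6. INVALID
Stream 3: error at byte offset 0. INVALID

Answer: yes no no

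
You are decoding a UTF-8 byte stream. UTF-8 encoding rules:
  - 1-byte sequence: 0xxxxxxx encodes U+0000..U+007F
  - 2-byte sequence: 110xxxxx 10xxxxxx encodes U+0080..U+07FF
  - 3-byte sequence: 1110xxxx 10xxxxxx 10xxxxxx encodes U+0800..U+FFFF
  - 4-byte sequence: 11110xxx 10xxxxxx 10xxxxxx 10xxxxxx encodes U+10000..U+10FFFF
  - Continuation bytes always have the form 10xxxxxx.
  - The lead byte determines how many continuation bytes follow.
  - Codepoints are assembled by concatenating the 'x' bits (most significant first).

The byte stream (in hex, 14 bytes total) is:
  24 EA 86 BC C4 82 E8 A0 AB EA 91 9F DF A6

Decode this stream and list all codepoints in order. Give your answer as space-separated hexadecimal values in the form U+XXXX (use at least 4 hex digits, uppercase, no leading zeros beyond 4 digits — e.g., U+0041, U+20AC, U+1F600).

Byte[0]=24: 1-byte ASCII. cp=U+0024
Byte[1]=EA: 3-byte lead, need 2 cont bytes. acc=0xA
Byte[2]=86: continuation. acc=(acc<<6)|0x06=0x286
Byte[3]=BC: continuation. acc=(acc<<6)|0x3C=0xA1BC
Completed: cp=U+A1BC (starts at byte 1)
Byte[4]=C4: 2-byte lead, need 1 cont bytes. acc=0x4
Byte[5]=82: continuation. acc=(acc<<6)|0x02=0x102
Completed: cp=U+0102 (starts at byte 4)
Byte[6]=E8: 3-byte lead, need 2 cont bytes. acc=0x8
Byte[7]=A0: continuation. acc=(acc<<6)|0x20=0x220
Byte[8]=AB: continuation. acc=(acc<<6)|0x2B=0x882B
Completed: cp=U+882B (starts at byte 6)
Byte[9]=EA: 3-byte lead, need 2 cont bytes. acc=0xA
Byte[10]=91: continuation. acc=(acc<<6)|0x11=0x291
Byte[11]=9F: continuation. acc=(acc<<6)|0x1F=0xA45F
Completed: cp=U+A45F (starts at byte 9)
Byte[12]=DF: 2-byte lead, need 1 cont bytes. acc=0x1F
Byte[13]=A6: continuation. acc=(acc<<6)|0x26=0x7E6
Completed: cp=U+07E6 (starts at byte 12)

Answer: U+0024 U+A1BC U+0102 U+882B U+A45F U+07E6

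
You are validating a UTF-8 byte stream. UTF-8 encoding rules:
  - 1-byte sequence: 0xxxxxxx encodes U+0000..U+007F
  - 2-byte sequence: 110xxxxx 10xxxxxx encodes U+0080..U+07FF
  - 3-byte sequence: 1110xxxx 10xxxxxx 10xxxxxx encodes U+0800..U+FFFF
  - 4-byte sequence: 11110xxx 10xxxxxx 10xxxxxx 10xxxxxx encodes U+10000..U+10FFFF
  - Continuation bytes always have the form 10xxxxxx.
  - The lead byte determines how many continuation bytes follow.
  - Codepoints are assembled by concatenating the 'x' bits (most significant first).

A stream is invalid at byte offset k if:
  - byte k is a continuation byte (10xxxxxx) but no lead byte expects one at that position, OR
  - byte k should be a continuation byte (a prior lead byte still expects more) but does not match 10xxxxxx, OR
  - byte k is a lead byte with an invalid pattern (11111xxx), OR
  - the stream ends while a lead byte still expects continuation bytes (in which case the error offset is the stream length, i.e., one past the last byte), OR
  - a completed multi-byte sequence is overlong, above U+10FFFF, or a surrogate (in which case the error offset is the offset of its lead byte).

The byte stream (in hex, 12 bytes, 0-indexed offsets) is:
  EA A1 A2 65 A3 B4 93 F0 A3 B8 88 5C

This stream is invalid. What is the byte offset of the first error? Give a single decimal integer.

Answer: 4

Derivation:
Byte[0]=EA: 3-byte lead, need 2 cont bytes. acc=0xA
Byte[1]=A1: continuation. acc=(acc<<6)|0x21=0x2A1
Byte[2]=A2: continuation. acc=(acc<<6)|0x22=0xA862
Completed: cp=U+A862 (starts at byte 0)
Byte[3]=65: 1-byte ASCII. cp=U+0065
Byte[4]=A3: INVALID lead byte (not 0xxx/110x/1110/11110)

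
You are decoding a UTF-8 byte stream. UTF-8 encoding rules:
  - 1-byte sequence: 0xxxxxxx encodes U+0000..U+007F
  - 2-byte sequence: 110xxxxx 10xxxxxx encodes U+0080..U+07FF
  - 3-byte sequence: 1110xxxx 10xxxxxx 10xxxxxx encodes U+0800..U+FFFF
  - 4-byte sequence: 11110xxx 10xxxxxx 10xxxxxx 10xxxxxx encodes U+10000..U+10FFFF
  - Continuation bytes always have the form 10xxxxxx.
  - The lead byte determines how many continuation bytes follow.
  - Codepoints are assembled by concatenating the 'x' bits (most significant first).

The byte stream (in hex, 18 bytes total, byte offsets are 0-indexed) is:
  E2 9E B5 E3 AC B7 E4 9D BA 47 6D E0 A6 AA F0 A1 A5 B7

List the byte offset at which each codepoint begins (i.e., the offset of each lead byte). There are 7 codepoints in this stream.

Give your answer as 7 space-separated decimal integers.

Answer: 0 3 6 9 10 11 14

Derivation:
Byte[0]=E2: 3-byte lead, need 2 cont bytes. acc=0x2
Byte[1]=9E: continuation. acc=(acc<<6)|0x1E=0x9E
Byte[2]=B5: continuation. acc=(acc<<6)|0x35=0x27B5
Completed: cp=U+27B5 (starts at byte 0)
Byte[3]=E3: 3-byte lead, need 2 cont bytes. acc=0x3
Byte[4]=AC: continuation. acc=(acc<<6)|0x2C=0xEC
Byte[5]=B7: continuation. acc=(acc<<6)|0x37=0x3B37
Completed: cp=U+3B37 (starts at byte 3)
Byte[6]=E4: 3-byte lead, need 2 cont bytes. acc=0x4
Byte[7]=9D: continuation. acc=(acc<<6)|0x1D=0x11D
Byte[8]=BA: continuation. acc=(acc<<6)|0x3A=0x477A
Completed: cp=U+477A (starts at byte 6)
Byte[9]=47: 1-byte ASCII. cp=U+0047
Byte[10]=6D: 1-byte ASCII. cp=U+006D
Byte[11]=E0: 3-byte lead, need 2 cont bytes. acc=0x0
Byte[12]=A6: continuation. acc=(acc<<6)|0x26=0x26
Byte[13]=AA: continuation. acc=(acc<<6)|0x2A=0x9AA
Completed: cp=U+09AA (starts at byte 11)
Byte[14]=F0: 4-byte lead, need 3 cont bytes. acc=0x0
Byte[15]=A1: continuation. acc=(acc<<6)|0x21=0x21
Byte[16]=A5: continuation. acc=(acc<<6)|0x25=0x865
Byte[17]=B7: continuation. acc=(acc<<6)|0x37=0x21977
Completed: cp=U+21977 (starts at byte 14)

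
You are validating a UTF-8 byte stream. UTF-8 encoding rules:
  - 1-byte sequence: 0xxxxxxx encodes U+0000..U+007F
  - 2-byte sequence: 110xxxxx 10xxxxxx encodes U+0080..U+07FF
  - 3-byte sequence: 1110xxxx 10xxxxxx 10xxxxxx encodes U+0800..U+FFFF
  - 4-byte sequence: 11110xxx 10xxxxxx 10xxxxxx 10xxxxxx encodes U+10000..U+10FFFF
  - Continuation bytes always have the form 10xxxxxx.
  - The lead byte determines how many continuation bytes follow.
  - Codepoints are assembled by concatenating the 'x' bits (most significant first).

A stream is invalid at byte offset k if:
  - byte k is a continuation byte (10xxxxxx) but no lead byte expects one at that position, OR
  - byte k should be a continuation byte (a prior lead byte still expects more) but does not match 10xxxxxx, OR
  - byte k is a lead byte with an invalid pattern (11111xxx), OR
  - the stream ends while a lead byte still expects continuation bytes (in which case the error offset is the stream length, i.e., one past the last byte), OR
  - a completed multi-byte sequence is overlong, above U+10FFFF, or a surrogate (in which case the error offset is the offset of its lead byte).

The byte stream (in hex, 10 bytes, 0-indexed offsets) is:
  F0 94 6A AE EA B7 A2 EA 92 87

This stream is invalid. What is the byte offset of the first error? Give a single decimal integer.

Byte[0]=F0: 4-byte lead, need 3 cont bytes. acc=0x0
Byte[1]=94: continuation. acc=(acc<<6)|0x14=0x14
Byte[2]=6A: expected 10xxxxxx continuation. INVALID

Answer: 2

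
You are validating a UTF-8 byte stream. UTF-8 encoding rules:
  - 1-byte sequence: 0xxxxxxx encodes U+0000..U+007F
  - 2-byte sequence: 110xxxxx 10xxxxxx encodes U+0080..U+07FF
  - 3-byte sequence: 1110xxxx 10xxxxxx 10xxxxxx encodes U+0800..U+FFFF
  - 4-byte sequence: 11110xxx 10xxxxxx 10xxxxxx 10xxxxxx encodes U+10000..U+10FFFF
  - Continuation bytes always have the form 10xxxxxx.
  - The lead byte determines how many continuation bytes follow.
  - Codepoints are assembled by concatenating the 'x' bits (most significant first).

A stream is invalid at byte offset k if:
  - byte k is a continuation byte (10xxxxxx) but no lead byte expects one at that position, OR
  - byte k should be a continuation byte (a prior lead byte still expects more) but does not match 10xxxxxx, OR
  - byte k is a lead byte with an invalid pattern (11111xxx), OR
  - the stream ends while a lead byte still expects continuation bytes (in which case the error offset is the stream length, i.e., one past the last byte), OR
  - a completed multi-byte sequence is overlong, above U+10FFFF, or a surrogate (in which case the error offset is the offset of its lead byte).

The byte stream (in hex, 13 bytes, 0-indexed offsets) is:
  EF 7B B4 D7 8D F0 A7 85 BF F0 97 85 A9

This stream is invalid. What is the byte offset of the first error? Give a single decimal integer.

Answer: 1

Derivation:
Byte[0]=EF: 3-byte lead, need 2 cont bytes. acc=0xF
Byte[1]=7B: expected 10xxxxxx continuation. INVALID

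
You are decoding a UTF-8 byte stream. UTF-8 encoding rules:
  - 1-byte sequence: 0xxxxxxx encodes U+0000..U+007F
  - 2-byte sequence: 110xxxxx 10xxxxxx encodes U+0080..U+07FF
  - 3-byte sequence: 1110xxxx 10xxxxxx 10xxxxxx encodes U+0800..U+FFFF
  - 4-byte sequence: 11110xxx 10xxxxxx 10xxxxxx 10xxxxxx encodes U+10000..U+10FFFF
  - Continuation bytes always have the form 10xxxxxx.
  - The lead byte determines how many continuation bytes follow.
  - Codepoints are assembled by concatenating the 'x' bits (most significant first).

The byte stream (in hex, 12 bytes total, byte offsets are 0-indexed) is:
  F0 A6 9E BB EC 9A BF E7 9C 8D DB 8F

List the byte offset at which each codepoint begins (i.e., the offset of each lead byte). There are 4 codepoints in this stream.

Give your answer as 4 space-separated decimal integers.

Byte[0]=F0: 4-byte lead, need 3 cont bytes. acc=0x0
Byte[1]=A6: continuation. acc=(acc<<6)|0x26=0x26
Byte[2]=9E: continuation. acc=(acc<<6)|0x1E=0x99E
Byte[3]=BB: continuation. acc=(acc<<6)|0x3B=0x267BB
Completed: cp=U+267BB (starts at byte 0)
Byte[4]=EC: 3-byte lead, need 2 cont bytes. acc=0xC
Byte[5]=9A: continuation. acc=(acc<<6)|0x1A=0x31A
Byte[6]=BF: continuation. acc=(acc<<6)|0x3F=0xC6BF
Completed: cp=U+C6BF (starts at byte 4)
Byte[7]=E7: 3-byte lead, need 2 cont bytes. acc=0x7
Byte[8]=9C: continuation. acc=(acc<<6)|0x1C=0x1DC
Byte[9]=8D: continuation. acc=(acc<<6)|0x0D=0x770D
Completed: cp=U+770D (starts at byte 7)
Byte[10]=DB: 2-byte lead, need 1 cont bytes. acc=0x1B
Byte[11]=8F: continuation. acc=(acc<<6)|0x0F=0x6CF
Completed: cp=U+06CF (starts at byte 10)

Answer: 0 4 7 10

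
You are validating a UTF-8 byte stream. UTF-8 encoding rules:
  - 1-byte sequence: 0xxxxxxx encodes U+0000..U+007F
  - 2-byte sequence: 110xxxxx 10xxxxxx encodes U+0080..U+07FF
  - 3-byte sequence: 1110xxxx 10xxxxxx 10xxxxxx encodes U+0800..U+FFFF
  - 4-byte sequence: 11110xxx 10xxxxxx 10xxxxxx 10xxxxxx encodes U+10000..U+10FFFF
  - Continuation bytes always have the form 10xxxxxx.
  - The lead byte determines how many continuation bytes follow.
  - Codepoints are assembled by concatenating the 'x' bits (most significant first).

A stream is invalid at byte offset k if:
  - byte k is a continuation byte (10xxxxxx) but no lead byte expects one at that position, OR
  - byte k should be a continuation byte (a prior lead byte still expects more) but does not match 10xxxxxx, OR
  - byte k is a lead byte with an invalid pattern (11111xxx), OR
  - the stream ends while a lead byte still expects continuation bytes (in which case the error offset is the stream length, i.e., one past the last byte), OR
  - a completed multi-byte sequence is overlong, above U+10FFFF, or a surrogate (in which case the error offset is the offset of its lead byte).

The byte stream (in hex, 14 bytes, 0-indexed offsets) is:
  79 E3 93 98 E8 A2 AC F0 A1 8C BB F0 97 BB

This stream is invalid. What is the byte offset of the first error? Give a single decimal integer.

Byte[0]=79: 1-byte ASCII. cp=U+0079
Byte[1]=E3: 3-byte lead, need 2 cont bytes. acc=0x3
Byte[2]=93: continuation. acc=(acc<<6)|0x13=0xD3
Byte[3]=98: continuation. acc=(acc<<6)|0x18=0x34D8
Completed: cp=U+34D8 (starts at byte 1)
Byte[4]=E8: 3-byte lead, need 2 cont bytes. acc=0x8
Byte[5]=A2: continuation. acc=(acc<<6)|0x22=0x222
Byte[6]=AC: continuation. acc=(acc<<6)|0x2C=0x88AC
Completed: cp=U+88AC (starts at byte 4)
Byte[7]=F0: 4-byte lead, need 3 cont bytes. acc=0x0
Byte[8]=A1: continuation. acc=(acc<<6)|0x21=0x21
Byte[9]=8C: continuation. acc=(acc<<6)|0x0C=0x84C
Byte[10]=BB: continuation. acc=(acc<<6)|0x3B=0x2133B
Completed: cp=U+2133B (starts at byte 7)
Byte[11]=F0: 4-byte lead, need 3 cont bytes. acc=0x0
Byte[12]=97: continuation. acc=(acc<<6)|0x17=0x17
Byte[13]=BB: continuation. acc=(acc<<6)|0x3B=0x5FB
Byte[14]: stream ended, expected continuation. INVALID

Answer: 14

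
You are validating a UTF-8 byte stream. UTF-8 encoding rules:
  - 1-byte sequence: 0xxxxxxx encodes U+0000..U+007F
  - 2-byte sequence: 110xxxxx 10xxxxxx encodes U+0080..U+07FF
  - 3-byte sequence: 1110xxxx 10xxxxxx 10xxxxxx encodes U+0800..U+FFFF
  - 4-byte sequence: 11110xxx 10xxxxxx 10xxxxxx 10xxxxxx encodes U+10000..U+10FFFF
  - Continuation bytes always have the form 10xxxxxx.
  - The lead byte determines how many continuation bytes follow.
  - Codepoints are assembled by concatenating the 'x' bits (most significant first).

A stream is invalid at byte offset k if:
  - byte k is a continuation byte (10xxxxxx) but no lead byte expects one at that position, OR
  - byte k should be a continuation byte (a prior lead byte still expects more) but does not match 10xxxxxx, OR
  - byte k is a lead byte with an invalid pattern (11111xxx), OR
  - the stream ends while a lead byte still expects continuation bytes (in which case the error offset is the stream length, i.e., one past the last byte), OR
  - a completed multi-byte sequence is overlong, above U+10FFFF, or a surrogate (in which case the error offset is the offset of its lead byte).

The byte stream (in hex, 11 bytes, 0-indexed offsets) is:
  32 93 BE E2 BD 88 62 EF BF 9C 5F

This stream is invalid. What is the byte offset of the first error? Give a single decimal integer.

Byte[0]=32: 1-byte ASCII. cp=U+0032
Byte[1]=93: INVALID lead byte (not 0xxx/110x/1110/11110)

Answer: 1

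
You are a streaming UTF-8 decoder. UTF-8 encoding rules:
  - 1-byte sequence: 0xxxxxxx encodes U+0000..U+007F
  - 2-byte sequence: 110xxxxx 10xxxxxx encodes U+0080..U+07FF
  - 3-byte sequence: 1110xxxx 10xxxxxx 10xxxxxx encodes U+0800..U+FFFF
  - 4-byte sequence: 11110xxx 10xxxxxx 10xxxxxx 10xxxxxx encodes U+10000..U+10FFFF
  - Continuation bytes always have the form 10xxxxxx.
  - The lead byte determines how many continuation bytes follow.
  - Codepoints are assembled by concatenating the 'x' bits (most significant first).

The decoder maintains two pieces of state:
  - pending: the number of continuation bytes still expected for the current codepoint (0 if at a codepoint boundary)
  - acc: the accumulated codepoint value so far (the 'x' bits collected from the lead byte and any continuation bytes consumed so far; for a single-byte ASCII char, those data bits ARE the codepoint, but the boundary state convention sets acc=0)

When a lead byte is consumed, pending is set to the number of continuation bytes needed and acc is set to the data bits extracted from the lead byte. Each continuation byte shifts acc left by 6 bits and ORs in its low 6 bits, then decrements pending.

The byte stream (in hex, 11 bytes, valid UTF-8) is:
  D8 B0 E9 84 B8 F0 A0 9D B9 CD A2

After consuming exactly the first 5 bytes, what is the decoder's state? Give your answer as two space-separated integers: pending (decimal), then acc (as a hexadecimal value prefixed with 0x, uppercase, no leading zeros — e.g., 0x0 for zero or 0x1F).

Answer: 0 0x9138

Derivation:
Byte[0]=D8: 2-byte lead. pending=1, acc=0x18
Byte[1]=B0: continuation. acc=(acc<<6)|0x30=0x630, pending=0
Byte[2]=E9: 3-byte lead. pending=2, acc=0x9
Byte[3]=84: continuation. acc=(acc<<6)|0x04=0x244, pending=1
Byte[4]=B8: continuation. acc=(acc<<6)|0x38=0x9138, pending=0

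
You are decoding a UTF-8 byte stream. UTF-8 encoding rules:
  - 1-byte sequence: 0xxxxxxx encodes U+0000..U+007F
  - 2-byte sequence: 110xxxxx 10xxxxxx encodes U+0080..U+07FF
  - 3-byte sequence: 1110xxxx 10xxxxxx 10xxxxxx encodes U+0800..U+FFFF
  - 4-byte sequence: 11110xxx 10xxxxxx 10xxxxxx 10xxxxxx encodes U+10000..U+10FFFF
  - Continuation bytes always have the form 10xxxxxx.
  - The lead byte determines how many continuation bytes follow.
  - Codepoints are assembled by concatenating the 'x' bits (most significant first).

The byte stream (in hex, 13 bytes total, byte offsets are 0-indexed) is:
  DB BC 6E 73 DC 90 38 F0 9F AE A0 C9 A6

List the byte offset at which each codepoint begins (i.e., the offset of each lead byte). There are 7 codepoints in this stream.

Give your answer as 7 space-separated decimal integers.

Answer: 0 2 3 4 6 7 11

Derivation:
Byte[0]=DB: 2-byte lead, need 1 cont bytes. acc=0x1B
Byte[1]=BC: continuation. acc=(acc<<6)|0x3C=0x6FC
Completed: cp=U+06FC (starts at byte 0)
Byte[2]=6E: 1-byte ASCII. cp=U+006E
Byte[3]=73: 1-byte ASCII. cp=U+0073
Byte[4]=DC: 2-byte lead, need 1 cont bytes. acc=0x1C
Byte[5]=90: continuation. acc=(acc<<6)|0x10=0x710
Completed: cp=U+0710 (starts at byte 4)
Byte[6]=38: 1-byte ASCII. cp=U+0038
Byte[7]=F0: 4-byte lead, need 3 cont bytes. acc=0x0
Byte[8]=9F: continuation. acc=(acc<<6)|0x1F=0x1F
Byte[9]=AE: continuation. acc=(acc<<6)|0x2E=0x7EE
Byte[10]=A0: continuation. acc=(acc<<6)|0x20=0x1FBA0
Completed: cp=U+1FBA0 (starts at byte 7)
Byte[11]=C9: 2-byte lead, need 1 cont bytes. acc=0x9
Byte[12]=A6: continuation. acc=(acc<<6)|0x26=0x266
Completed: cp=U+0266 (starts at byte 11)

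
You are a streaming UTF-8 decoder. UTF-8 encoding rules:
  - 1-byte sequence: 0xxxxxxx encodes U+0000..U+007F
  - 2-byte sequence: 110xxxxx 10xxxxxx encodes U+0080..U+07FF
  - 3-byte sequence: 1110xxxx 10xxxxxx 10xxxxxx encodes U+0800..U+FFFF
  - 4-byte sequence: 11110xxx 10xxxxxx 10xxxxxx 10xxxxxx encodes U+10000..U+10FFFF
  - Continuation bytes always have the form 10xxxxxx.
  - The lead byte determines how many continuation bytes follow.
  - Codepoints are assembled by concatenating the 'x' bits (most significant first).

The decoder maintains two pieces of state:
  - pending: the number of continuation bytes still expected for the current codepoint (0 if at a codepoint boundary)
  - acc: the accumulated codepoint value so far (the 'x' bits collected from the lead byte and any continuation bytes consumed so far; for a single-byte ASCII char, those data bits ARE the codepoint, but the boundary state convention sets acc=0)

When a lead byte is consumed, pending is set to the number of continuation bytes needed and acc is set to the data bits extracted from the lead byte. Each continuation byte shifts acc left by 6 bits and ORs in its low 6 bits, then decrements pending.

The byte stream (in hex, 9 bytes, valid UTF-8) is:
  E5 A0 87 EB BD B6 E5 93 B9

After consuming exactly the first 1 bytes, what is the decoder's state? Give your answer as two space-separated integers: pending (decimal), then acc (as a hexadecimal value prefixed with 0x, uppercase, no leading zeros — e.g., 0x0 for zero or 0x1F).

Answer: 2 0x5

Derivation:
Byte[0]=E5: 3-byte lead. pending=2, acc=0x5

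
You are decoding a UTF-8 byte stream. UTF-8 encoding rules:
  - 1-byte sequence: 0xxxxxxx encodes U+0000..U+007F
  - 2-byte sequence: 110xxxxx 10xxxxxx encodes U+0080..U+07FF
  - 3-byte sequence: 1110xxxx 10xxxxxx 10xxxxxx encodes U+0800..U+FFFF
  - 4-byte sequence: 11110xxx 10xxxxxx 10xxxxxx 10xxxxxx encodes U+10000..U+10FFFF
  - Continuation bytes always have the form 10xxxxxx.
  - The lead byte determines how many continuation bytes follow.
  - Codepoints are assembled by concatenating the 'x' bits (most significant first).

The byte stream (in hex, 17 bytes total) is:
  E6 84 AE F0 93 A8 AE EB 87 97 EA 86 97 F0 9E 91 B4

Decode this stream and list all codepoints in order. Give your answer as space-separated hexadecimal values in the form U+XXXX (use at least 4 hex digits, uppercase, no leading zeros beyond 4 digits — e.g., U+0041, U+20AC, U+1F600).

Byte[0]=E6: 3-byte lead, need 2 cont bytes. acc=0x6
Byte[1]=84: continuation. acc=(acc<<6)|0x04=0x184
Byte[2]=AE: continuation. acc=(acc<<6)|0x2E=0x612E
Completed: cp=U+612E (starts at byte 0)
Byte[3]=F0: 4-byte lead, need 3 cont bytes. acc=0x0
Byte[4]=93: continuation. acc=(acc<<6)|0x13=0x13
Byte[5]=A8: continuation. acc=(acc<<6)|0x28=0x4E8
Byte[6]=AE: continuation. acc=(acc<<6)|0x2E=0x13A2E
Completed: cp=U+13A2E (starts at byte 3)
Byte[7]=EB: 3-byte lead, need 2 cont bytes. acc=0xB
Byte[8]=87: continuation. acc=(acc<<6)|0x07=0x2C7
Byte[9]=97: continuation. acc=(acc<<6)|0x17=0xB1D7
Completed: cp=U+B1D7 (starts at byte 7)
Byte[10]=EA: 3-byte lead, need 2 cont bytes. acc=0xA
Byte[11]=86: continuation. acc=(acc<<6)|0x06=0x286
Byte[12]=97: continuation. acc=(acc<<6)|0x17=0xA197
Completed: cp=U+A197 (starts at byte 10)
Byte[13]=F0: 4-byte lead, need 3 cont bytes. acc=0x0
Byte[14]=9E: continuation. acc=(acc<<6)|0x1E=0x1E
Byte[15]=91: continuation. acc=(acc<<6)|0x11=0x791
Byte[16]=B4: continuation. acc=(acc<<6)|0x34=0x1E474
Completed: cp=U+1E474 (starts at byte 13)

Answer: U+612E U+13A2E U+B1D7 U+A197 U+1E474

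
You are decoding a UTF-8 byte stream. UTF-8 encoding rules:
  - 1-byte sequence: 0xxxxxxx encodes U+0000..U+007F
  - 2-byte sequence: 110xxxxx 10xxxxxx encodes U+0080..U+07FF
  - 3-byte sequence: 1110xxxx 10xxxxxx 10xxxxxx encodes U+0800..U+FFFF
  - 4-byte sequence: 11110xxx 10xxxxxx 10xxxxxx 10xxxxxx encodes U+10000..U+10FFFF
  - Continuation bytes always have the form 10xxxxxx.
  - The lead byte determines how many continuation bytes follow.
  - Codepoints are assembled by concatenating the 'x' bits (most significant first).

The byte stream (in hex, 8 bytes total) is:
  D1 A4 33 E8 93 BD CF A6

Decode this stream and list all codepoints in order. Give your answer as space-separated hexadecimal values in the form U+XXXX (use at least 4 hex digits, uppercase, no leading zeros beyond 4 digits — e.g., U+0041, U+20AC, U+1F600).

Answer: U+0464 U+0033 U+84FD U+03E6

Derivation:
Byte[0]=D1: 2-byte lead, need 1 cont bytes. acc=0x11
Byte[1]=A4: continuation. acc=(acc<<6)|0x24=0x464
Completed: cp=U+0464 (starts at byte 0)
Byte[2]=33: 1-byte ASCII. cp=U+0033
Byte[3]=E8: 3-byte lead, need 2 cont bytes. acc=0x8
Byte[4]=93: continuation. acc=(acc<<6)|0x13=0x213
Byte[5]=BD: continuation. acc=(acc<<6)|0x3D=0x84FD
Completed: cp=U+84FD (starts at byte 3)
Byte[6]=CF: 2-byte lead, need 1 cont bytes. acc=0xF
Byte[7]=A6: continuation. acc=(acc<<6)|0x26=0x3E6
Completed: cp=U+03E6 (starts at byte 6)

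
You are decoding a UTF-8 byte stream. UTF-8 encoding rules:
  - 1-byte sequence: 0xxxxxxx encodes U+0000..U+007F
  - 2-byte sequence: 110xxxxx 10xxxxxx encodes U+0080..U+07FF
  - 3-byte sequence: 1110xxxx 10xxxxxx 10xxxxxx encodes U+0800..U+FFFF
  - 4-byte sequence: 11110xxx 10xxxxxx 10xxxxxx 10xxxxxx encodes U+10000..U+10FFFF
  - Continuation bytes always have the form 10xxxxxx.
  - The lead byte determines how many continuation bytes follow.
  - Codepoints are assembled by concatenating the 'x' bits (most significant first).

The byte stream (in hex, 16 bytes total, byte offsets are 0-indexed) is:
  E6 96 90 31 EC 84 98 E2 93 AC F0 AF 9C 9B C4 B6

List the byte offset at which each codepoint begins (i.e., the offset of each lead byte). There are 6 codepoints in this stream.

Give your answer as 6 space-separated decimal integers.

Byte[0]=E6: 3-byte lead, need 2 cont bytes. acc=0x6
Byte[1]=96: continuation. acc=(acc<<6)|0x16=0x196
Byte[2]=90: continuation. acc=(acc<<6)|0x10=0x6590
Completed: cp=U+6590 (starts at byte 0)
Byte[3]=31: 1-byte ASCII. cp=U+0031
Byte[4]=EC: 3-byte lead, need 2 cont bytes. acc=0xC
Byte[5]=84: continuation. acc=(acc<<6)|0x04=0x304
Byte[6]=98: continuation. acc=(acc<<6)|0x18=0xC118
Completed: cp=U+C118 (starts at byte 4)
Byte[7]=E2: 3-byte lead, need 2 cont bytes. acc=0x2
Byte[8]=93: continuation. acc=(acc<<6)|0x13=0x93
Byte[9]=AC: continuation. acc=(acc<<6)|0x2C=0x24EC
Completed: cp=U+24EC (starts at byte 7)
Byte[10]=F0: 4-byte lead, need 3 cont bytes. acc=0x0
Byte[11]=AF: continuation. acc=(acc<<6)|0x2F=0x2F
Byte[12]=9C: continuation. acc=(acc<<6)|0x1C=0xBDC
Byte[13]=9B: continuation. acc=(acc<<6)|0x1B=0x2F71B
Completed: cp=U+2F71B (starts at byte 10)
Byte[14]=C4: 2-byte lead, need 1 cont bytes. acc=0x4
Byte[15]=B6: continuation. acc=(acc<<6)|0x36=0x136
Completed: cp=U+0136 (starts at byte 14)

Answer: 0 3 4 7 10 14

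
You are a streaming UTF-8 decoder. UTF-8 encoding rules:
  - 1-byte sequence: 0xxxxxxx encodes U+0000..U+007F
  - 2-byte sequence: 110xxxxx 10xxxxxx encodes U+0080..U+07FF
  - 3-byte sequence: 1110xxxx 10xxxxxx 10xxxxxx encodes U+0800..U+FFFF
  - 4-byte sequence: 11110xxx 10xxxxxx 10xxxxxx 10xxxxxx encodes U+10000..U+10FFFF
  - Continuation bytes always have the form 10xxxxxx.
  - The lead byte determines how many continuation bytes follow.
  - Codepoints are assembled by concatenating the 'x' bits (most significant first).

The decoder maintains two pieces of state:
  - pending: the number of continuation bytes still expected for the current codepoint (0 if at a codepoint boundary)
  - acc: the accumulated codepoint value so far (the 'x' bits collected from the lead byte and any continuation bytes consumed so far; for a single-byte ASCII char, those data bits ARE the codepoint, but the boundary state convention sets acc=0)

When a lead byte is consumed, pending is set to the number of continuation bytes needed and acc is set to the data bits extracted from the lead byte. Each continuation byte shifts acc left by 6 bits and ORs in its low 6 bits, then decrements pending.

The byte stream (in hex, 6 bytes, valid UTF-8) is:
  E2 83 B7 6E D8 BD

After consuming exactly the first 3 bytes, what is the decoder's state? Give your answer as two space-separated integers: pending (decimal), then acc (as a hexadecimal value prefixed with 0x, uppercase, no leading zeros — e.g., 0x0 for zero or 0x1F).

Byte[0]=E2: 3-byte lead. pending=2, acc=0x2
Byte[1]=83: continuation. acc=(acc<<6)|0x03=0x83, pending=1
Byte[2]=B7: continuation. acc=(acc<<6)|0x37=0x20F7, pending=0

Answer: 0 0x20F7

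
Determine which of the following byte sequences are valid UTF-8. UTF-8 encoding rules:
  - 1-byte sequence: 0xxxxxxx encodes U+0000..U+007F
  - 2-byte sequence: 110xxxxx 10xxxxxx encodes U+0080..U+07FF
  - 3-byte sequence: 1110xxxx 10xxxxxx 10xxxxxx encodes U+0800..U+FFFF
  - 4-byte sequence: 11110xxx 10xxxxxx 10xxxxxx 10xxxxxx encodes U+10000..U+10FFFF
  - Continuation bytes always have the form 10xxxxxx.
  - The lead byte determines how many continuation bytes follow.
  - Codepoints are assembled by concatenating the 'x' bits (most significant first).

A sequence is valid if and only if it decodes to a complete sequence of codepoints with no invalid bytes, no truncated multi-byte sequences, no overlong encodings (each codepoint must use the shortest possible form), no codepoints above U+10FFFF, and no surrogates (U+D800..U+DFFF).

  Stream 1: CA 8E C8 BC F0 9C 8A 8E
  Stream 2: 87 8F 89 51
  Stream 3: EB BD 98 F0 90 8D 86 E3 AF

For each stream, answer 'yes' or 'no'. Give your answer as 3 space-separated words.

Stream 1: decodes cleanly. VALID
Stream 2: error at byte offset 0. INVALID
Stream 3: error at byte offset 9. INVALID

Answer: yes no no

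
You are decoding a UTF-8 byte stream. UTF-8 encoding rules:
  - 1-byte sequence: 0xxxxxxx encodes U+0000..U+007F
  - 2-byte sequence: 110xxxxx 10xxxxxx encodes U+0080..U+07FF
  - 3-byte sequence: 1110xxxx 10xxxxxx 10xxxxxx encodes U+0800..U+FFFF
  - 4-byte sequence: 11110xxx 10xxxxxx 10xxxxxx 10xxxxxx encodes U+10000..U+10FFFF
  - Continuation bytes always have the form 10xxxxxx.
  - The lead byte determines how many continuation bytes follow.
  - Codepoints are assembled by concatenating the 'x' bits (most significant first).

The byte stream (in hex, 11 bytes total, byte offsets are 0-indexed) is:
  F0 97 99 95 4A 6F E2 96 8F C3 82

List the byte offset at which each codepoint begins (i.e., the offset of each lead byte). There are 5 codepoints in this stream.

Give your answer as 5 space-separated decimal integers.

Answer: 0 4 5 6 9

Derivation:
Byte[0]=F0: 4-byte lead, need 3 cont bytes. acc=0x0
Byte[1]=97: continuation. acc=(acc<<6)|0x17=0x17
Byte[2]=99: continuation. acc=(acc<<6)|0x19=0x5D9
Byte[3]=95: continuation. acc=(acc<<6)|0x15=0x17655
Completed: cp=U+17655 (starts at byte 0)
Byte[4]=4A: 1-byte ASCII. cp=U+004A
Byte[5]=6F: 1-byte ASCII. cp=U+006F
Byte[6]=E2: 3-byte lead, need 2 cont bytes. acc=0x2
Byte[7]=96: continuation. acc=(acc<<6)|0x16=0x96
Byte[8]=8F: continuation. acc=(acc<<6)|0x0F=0x258F
Completed: cp=U+258F (starts at byte 6)
Byte[9]=C3: 2-byte lead, need 1 cont bytes. acc=0x3
Byte[10]=82: continuation. acc=(acc<<6)|0x02=0xC2
Completed: cp=U+00C2 (starts at byte 9)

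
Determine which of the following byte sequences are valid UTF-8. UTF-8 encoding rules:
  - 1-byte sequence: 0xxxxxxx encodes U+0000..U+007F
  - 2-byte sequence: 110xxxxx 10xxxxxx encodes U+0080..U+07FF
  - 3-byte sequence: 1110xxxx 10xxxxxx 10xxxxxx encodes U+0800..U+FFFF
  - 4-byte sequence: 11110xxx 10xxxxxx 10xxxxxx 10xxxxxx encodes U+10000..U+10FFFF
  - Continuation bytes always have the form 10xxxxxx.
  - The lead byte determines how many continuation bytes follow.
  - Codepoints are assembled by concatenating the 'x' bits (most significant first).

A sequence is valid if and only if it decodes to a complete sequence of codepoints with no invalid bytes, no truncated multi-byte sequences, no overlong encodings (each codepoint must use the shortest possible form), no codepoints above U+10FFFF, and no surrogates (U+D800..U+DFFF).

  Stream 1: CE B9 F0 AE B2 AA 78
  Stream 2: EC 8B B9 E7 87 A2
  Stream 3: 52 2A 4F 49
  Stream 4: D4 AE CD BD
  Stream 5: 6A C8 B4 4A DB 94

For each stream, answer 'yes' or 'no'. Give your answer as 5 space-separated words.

Answer: yes yes yes yes yes

Derivation:
Stream 1: decodes cleanly. VALID
Stream 2: decodes cleanly. VALID
Stream 3: decodes cleanly. VALID
Stream 4: decodes cleanly. VALID
Stream 5: decodes cleanly. VALID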